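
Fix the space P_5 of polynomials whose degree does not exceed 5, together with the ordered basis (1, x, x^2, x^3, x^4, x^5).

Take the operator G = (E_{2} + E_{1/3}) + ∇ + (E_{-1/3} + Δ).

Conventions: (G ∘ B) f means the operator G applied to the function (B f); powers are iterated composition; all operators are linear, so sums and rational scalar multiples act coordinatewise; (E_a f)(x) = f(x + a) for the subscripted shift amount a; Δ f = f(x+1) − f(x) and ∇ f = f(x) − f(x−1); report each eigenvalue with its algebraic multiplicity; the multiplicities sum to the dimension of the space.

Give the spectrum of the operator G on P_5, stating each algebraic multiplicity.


λ = 3 (multiplicity 6)

image of 1: 3
image of x: 3x + 4
image of x^2: 3x^2 + 8x + 38/9
image of x^3: 3x^3 + 12x^2 + (38/3)x + 10
image of x^4: 3x^4 + 16x^3 + (76/3)x^2 + 40x + 1298/81
image of x^5: 3x^5 + 20x^4 + (380/9)x^3 + 100x^2 + (6490/81)x + 34
the matrix is upper triangular; its diagonal is (3, 3, 3, 3, 3, 3)
for a triangular matrix the eigenvalues are the diagonal entries, with algebraic multiplicity their repetition count


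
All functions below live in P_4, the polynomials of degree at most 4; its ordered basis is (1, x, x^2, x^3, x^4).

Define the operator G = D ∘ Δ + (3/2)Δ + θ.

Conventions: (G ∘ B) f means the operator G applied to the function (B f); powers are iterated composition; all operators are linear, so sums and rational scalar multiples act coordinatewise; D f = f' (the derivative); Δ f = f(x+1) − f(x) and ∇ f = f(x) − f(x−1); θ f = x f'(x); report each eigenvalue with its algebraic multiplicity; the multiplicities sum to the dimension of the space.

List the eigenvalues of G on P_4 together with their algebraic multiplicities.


image of 1: 0
image of x: x + 3/2
image of x^2: 2x^2 + 3x + 7/2
image of x^3: 3x^3 + (9/2)x^2 + (21/2)x + 9/2
image of x^4: 4x^4 + 6x^3 + 21x^2 + 18x + 11/2
the matrix is upper triangular; its diagonal is (0, 1, 2, 3, 4)
for a triangular matrix the eigenvalues are the diagonal entries, with algebraic multiplicity their repetition count

λ = 0 (multiplicity 1), λ = 1 (multiplicity 1), λ = 2 (multiplicity 1), λ = 3 (multiplicity 1), λ = 4 (multiplicity 1)


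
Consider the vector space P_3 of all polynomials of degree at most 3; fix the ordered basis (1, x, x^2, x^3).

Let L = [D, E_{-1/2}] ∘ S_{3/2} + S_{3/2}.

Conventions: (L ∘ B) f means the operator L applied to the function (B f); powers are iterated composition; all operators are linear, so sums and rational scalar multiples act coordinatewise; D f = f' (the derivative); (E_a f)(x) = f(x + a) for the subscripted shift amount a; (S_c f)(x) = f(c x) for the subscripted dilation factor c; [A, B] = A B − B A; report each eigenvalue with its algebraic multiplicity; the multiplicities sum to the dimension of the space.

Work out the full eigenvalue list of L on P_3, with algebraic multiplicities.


image of 1: 1
image of x: (3/2)x
image of x^2: (9/4)x^2
image of x^3: (27/8)x^3
the matrix is upper triangular; its diagonal is (1, 3/2, 9/4, 27/8)
for a triangular matrix the eigenvalues are the diagonal entries, with algebraic multiplicity their repetition count

λ = 1 (multiplicity 1), λ = 3/2 (multiplicity 1), λ = 9/4 (multiplicity 1), λ = 27/8 (multiplicity 1)


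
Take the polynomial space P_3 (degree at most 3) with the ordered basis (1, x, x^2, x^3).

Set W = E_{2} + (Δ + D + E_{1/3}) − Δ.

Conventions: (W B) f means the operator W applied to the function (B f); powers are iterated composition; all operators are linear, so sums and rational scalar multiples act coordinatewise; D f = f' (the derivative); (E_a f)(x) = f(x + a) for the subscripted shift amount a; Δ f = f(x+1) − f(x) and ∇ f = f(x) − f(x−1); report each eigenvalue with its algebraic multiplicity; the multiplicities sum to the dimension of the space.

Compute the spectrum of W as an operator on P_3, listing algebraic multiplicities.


λ = 2 (multiplicity 4)

image of 1: 2
image of x: 2x + 10/3
image of x^2: 2x^2 + (20/3)x + 37/9
image of x^3: 2x^3 + 10x^2 + (37/3)x + 217/27
the matrix is upper triangular; its diagonal is (2, 2, 2, 2)
for a triangular matrix the eigenvalues are the diagonal entries, with algebraic multiplicity their repetition count


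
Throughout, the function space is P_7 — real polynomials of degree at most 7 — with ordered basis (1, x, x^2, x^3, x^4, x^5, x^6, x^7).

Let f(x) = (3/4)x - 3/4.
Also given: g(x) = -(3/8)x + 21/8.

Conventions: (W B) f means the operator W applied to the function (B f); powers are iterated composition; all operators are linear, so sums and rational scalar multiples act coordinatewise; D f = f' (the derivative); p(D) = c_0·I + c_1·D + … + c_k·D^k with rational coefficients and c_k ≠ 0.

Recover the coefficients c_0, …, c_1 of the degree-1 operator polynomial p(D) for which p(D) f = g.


c_0 = -1/2, c_1 = 3

D^0 f = (3/4)x - 3/4
D^1 f = 3/4
matching coefficients of g against c_0 f + c_1 Df + … from the top degree down determines the c_i
solution: c_0 = -1/2, c_1 = 3


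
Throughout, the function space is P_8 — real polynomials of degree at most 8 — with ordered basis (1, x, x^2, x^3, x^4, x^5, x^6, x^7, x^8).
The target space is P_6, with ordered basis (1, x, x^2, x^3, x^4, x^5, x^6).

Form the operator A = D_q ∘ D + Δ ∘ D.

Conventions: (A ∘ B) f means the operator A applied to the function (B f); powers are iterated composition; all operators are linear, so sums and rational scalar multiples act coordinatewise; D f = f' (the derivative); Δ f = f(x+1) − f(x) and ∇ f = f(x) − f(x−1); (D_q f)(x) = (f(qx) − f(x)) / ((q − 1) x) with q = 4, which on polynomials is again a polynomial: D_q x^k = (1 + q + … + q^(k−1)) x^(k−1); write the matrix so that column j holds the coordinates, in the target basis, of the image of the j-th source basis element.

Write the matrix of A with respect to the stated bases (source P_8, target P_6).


the matrix is [[0, 0, 4, 3, 4, 5, 6, 7, 8]; [0, 0, 0, 21, 12, 20, 30, 42, 56]; [0, 0, 0, 0, 96, 30, 60, 105, 168]; [0, 0, 0, 0, 0, 445, 60, 140, 280]; [0, 0, 0, 0, 0, 0, 2076, 105, 280]; [0, 0, 0, 0, 0, 0, 0, 9597, 168]; [0, 0, 0, 0, 0, 0, 0, 0, 43744]] (rows listed top to bottom)

image of 1: 0
image of x: 0
image of x^2: 4
image of x^3: 21x + 3
image of x^4: 96x^2 + 12x + 4
image of x^5: 445x^3 + 30x^2 + 20x + 5
image of x^6: 2076x^4 + 60x^3 + 60x^2 + 30x + 6
image of x^7: 9597x^5 + 105x^4 + 140x^3 + 105x^2 + 42x + 7
image of x^8: 43744x^6 + 168x^5 + 280x^4 + 280x^3 + 168x^2 + 56x + 8
each image's coordinates form column j of the matrix


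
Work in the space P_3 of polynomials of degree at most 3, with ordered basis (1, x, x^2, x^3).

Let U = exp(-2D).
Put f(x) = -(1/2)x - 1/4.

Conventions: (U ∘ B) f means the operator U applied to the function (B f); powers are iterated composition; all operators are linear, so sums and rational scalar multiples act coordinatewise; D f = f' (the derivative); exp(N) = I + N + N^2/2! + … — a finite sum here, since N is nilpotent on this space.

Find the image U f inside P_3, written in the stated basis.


the image equals g(x) = -(1/2)x + 3/4

order-1 term: 1
the series for exp(-2D) f terminates at order 1
exp(-2D) f = -(1/2)x + 3/4


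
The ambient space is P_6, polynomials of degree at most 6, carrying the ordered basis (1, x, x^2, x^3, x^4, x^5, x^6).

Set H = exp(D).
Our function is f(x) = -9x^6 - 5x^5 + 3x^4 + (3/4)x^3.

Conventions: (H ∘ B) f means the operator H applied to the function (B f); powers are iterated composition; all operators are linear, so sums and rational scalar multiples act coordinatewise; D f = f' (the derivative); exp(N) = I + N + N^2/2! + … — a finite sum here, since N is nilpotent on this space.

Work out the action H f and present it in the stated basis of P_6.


g(x) = -9x^6 - 59x^5 - 157x^4 - (869/4)x^3 - (659/4)x^2 - (259/4)x - 41/4

order-1 term: -54x^5 - 25x^4 + 12x^3 + (9/4)x^2
order-2 term: -135x^4 - 50x^3 + 18x^2 + (9/4)x
order-3 term: -180x^3 - 50x^2 + 12x + 3/4
order-4 term: -135x^2 - 25x + 3
order-5 term: -54x - 5
order-6 term: -9
the series for exp(D) f terminates at order 6
exp(D) f = -9x^6 - 59x^5 - 157x^4 - (869/4)x^3 - (659/4)x^2 - (259/4)x - 41/4


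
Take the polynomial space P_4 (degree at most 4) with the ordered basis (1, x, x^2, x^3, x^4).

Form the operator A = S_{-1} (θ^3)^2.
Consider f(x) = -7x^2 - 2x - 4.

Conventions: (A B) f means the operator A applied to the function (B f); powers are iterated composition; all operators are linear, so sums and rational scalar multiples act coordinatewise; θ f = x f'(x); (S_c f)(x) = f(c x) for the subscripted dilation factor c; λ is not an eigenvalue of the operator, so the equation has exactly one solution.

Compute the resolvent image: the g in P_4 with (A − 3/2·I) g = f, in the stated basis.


the image equals g(x) = -(14/125)x^2 + (4/5)x + 8/3

write g with unknown coordinates in the stated basis and equate coefficients in (A − 3/2·I) g = f
solving from the highest basis element down gives g = -(14/125)x^2 + (4/5)x + 8/3
check: A g = -(896/125)x^2 - (4/5)x
so A g − 3/2·g = -7x^2 - 2x - 4 = f ✓


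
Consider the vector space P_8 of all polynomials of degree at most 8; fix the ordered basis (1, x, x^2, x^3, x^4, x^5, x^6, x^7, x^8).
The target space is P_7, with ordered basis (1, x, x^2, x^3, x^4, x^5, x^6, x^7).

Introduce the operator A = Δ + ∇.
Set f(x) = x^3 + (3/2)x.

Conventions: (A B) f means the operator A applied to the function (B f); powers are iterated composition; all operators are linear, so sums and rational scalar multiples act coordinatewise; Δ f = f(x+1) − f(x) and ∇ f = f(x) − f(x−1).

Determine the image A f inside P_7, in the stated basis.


g(x) = 6x^2 + 5

Δ f = 3x^2 + 3x + 5/2
∇ f = 3x^2 - 3x + 5/2
(Δ + ∇) f = 6x^2 + 5


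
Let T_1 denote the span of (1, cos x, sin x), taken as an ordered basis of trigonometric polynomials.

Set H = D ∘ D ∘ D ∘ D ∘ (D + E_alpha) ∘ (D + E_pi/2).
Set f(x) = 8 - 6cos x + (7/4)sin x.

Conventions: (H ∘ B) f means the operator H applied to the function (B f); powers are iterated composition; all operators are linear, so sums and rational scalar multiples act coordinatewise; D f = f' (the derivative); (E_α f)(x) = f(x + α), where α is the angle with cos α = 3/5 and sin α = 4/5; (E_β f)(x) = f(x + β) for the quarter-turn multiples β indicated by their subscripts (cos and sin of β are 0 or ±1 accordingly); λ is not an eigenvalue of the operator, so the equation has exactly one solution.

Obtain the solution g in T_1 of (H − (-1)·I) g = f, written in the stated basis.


g(x) = 8 + (135/82)cos x - (235/164)sin x

write g with unknown coordinates in the stated basis and equate coefficients in (H − (-1)·I) g = f
solving from the highest basis element down gives g = 8 + (135/82)cos x - (235/164)sin x
check: H g = -(627/82)cos x + (261/82)sin x
so H g − (-1)·g = 8 - 6cos x + (7/4)sin x = f ✓


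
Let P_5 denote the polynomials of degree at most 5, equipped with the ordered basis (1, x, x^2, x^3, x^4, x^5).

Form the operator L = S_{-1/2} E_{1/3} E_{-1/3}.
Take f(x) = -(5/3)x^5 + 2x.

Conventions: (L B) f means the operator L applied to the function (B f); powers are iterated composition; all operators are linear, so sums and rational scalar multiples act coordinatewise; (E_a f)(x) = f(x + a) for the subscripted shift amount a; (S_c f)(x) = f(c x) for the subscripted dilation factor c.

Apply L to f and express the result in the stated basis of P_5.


E_{-1/3} f = -(5/3)x^5 + (25/9)x^4 - (50/27)x^3 + (50/81)x^2 + (461/243)x - 481/729
E_{1/3} E_{-1/3} f = -(5/3)x^5 + 2x
S_{-1/2} E_{1/3} E_{-1/3} f = (5/96)x^5 - x

the result is g(x) = (5/96)x^5 - x


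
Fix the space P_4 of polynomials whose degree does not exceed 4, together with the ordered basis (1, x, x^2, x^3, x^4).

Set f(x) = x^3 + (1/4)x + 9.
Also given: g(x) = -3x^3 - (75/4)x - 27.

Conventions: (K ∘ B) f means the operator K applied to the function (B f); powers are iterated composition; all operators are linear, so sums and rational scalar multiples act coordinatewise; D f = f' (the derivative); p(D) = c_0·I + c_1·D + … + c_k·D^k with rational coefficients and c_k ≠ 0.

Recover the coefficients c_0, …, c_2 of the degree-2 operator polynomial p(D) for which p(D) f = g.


c_0 = -3, c_1 = 0, c_2 = -3

D^0 f = x^3 + (1/4)x + 9
D^1 f = 3x^2 + 1/4
D^2 f = 6x
matching coefficients of g against c_0 f + c_1 Df + … from the top degree down determines the c_i
solution: c_0 = -3, c_1 = 0, c_2 = -3


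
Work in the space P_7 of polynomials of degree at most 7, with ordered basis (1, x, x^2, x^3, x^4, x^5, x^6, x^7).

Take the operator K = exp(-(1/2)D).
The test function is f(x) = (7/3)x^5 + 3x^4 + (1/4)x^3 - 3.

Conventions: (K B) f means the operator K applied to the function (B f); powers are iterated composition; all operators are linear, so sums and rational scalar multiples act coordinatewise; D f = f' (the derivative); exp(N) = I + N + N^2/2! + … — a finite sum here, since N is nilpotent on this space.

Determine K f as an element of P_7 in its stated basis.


the image equals g(x) = (7/3)x^5 - (17/6)x^4 + (1/12)x^3 + (29/24)x^2 - (7/12)x - 35/12

order-1 term: -(35/6)x^4 - 6x^3 - (3/8)x^2
order-2 term: (35/6)x^3 + (9/2)x^2 + (3/16)x
order-3 term: -(35/12)x^2 - (3/2)x - 1/32
order-4 term: (35/48)x + 3/16
order-5 term: -7/96
the series for exp(-(1/2)D) f terminates at order 5
exp(-(1/2)D) f = (7/3)x^5 - (17/6)x^4 + (1/12)x^3 + (29/24)x^2 - (7/12)x - 35/12


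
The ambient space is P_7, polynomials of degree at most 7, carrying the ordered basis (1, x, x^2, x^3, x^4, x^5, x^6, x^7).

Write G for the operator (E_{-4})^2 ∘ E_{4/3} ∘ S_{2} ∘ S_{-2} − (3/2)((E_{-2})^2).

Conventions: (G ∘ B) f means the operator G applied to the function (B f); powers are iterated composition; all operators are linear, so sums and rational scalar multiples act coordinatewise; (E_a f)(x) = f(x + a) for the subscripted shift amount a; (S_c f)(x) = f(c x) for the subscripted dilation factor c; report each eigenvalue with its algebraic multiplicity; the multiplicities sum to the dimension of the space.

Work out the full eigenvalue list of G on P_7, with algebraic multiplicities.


λ = -32771/2 (multiplicity 1), λ = -2051/2 (multiplicity 1), λ = -131/2 (multiplicity 1), λ = -11/2 (multiplicity 1), λ = -1/2 (multiplicity 1), λ = 29/2 (multiplicity 1), λ = 509/2 (multiplicity 1), λ = 8189/2 (multiplicity 1)

image of 1: -1/2
image of x: -(11/2)x + 98/3
image of x^2: (29/2)x^2 - (604/3)x + 6184/9
image of x^3: -(131/2)x^3 + 1298x^2 - (25816/3)x + 514592/27
image of x^4: (509/2)x^4 - (20408/3)x^3 + (204368/3)x^2 - (8181632/27)x + 40928896/81
image of x^5: -(2051/2)x^5 + (102490/3)x^4 - (4098160/9)x^3 + (81945920/27)x^2 - (819355520/81)x + 3277173248/243
image of x^6: (8189/2)x^6 - 163804x^5 + (8190920/3)x^4 - (655308160/27)x^3 + (3276644480/27)x^2 - (26213653504/81)x + 262139521024/729
image of x^7: -(32771/2)x^7 + (2293886/3)x^6 - (45876712/3)x^5 + (4587610720/27)x^4 - (91751488640/81)x^3 + (367004212736/81)x^2 - (7340063352832/729)x + 20971573747712/2187
the matrix is upper triangular; its diagonal is (-1/2, -11/2, 29/2, -131/2, 509/2, -2051/2, 8189/2, -32771/2)
for a triangular matrix the eigenvalues are the diagonal entries, with algebraic multiplicity their repetition count


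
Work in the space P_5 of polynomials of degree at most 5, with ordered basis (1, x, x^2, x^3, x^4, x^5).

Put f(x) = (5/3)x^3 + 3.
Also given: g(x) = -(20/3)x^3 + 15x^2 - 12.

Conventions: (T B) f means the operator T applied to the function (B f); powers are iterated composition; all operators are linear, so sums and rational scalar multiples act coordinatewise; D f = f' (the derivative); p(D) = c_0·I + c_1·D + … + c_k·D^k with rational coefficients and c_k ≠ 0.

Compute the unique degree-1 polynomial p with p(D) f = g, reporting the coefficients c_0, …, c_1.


c_0 = -4, c_1 = 3

D^0 f = (5/3)x^3 + 3
D^1 f = 5x^2
matching coefficients of g against c_0 f + c_1 Df + … from the top degree down determines the c_i
solution: c_0 = -4, c_1 = 3


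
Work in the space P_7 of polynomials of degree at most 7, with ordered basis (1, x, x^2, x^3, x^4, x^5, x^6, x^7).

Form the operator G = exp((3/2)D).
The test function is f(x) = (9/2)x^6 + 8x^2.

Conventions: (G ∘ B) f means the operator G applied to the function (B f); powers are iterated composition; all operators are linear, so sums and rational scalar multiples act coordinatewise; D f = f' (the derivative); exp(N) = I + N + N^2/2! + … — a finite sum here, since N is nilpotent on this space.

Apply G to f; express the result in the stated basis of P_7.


order-1 term: (81/2)x^5 + 24x
order-2 term: (1215/8)x^4 + 18
order-3 term: (1215/4)x^3
order-4 term: (10935/32)x^2
order-5 term: (6561/32)x
order-6 term: 6561/128
the series for exp((3/2)D) f terminates at order 6
exp((3/2)D) f = (9/2)x^6 + (81/2)x^5 + (1215/8)x^4 + (1215/4)x^3 + (11191/32)x^2 + (7329/32)x + 8865/128

the image equals g(x) = (9/2)x^6 + (81/2)x^5 + (1215/8)x^4 + (1215/4)x^3 + (11191/32)x^2 + (7329/32)x + 8865/128


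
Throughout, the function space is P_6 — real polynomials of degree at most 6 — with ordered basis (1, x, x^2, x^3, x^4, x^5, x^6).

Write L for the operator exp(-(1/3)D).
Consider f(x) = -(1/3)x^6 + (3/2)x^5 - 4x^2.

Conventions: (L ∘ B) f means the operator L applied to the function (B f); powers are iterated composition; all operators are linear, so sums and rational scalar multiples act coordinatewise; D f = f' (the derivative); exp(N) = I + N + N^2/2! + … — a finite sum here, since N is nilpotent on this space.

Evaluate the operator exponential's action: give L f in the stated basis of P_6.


the image equals g(x) = -(1/3)x^6 + (13/6)x^5 - (55/18)x^4 + (155/81)x^3 - (374/81)x^2 + (1345/486)x - 1973/4374

order-1 term: (2/3)x^5 - (5/2)x^4 + (8/3)x
order-2 term: -(5/9)x^4 + (5/3)x^3 - 4/9
order-3 term: (20/81)x^3 - (5/9)x^2
order-4 term: -(5/81)x^2 + (5/54)x
order-5 term: (2/243)x - 1/162
order-6 term: -1/2187
the series for exp(-(1/3)D) f terminates at order 6
exp(-(1/3)D) f = -(1/3)x^6 + (13/6)x^5 - (55/18)x^4 + (155/81)x^3 - (374/81)x^2 + (1345/486)x - 1973/4374


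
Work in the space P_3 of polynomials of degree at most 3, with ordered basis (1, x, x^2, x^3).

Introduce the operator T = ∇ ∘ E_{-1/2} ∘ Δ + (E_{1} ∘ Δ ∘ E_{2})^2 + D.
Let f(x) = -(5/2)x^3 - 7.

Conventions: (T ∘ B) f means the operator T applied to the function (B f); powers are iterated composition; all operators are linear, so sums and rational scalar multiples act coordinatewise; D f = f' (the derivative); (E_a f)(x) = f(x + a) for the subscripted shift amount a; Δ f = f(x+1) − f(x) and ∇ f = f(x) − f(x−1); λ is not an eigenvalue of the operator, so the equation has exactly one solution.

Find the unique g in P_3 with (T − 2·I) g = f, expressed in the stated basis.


write g with unknown coordinates in the stated basis and equate coefficients in (T − 2·I) g = f
solving from the highest basis element down gives g = (5/4)x^3 + (15/8)x^2 + (75/8)x + 581/16
check: T g = (15/4)x^2 + (75/4)x + 525/8
so T g − 2·g = -(5/2)x^3 - 7 = f ✓

the result is g(x) = (5/4)x^3 + (15/8)x^2 + (75/8)x + 581/16


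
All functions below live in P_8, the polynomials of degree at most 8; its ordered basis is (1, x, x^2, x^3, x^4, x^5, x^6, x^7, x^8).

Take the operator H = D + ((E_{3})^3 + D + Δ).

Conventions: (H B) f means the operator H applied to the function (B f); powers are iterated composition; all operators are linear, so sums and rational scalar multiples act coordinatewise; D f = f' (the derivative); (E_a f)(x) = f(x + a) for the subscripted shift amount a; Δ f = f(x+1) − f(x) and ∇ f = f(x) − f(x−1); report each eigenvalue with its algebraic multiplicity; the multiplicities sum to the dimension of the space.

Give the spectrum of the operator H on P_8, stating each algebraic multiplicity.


image of 1: 1
image of x: x + 12
image of x^2: x^2 + 24x + 82
image of x^3: x^3 + 36x^2 + 246x + 730
image of x^4: x^4 + 48x^3 + 492x^2 + 2920x + 6562
image of x^5: x^5 + 60x^4 + 820x^3 + 7300x^2 + 32810x + 59050
image of x^6: x^6 + 72x^5 + 1230x^4 + 14600x^3 + 98430x^2 + 354300x + 531442
image of x^7: x^7 + 84x^6 + 1722x^5 + 25550x^4 + 229670x^3 + 1240050x^2 + 3720094x + 4782970
image of x^8: x^8 + 96x^7 + 2296x^6 + 40880x^5 + 459340x^4 + 3306800x^3 + 14880376x^2 + 38263760x + 43046722
the matrix is upper triangular; its diagonal is (1, 1, 1, 1, 1, 1, 1, 1, 1)
for a triangular matrix the eigenvalues are the diagonal entries, with algebraic multiplicity their repetition count

λ = 1 (multiplicity 9)


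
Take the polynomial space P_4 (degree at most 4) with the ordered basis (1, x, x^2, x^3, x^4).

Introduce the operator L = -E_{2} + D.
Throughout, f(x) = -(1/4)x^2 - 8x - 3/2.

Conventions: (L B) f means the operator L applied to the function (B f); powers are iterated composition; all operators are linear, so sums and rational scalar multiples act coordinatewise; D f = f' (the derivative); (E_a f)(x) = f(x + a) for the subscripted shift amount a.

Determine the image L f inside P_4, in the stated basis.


the image equals g(x) = (1/4)x^2 + (17/2)x + 21/2

E_{2} f = -(1/4)x^2 - 9x - 37/2
(-E_{2}) f = (1/4)x^2 + 9x + 37/2
D f = -(1/2)x - 8
(-E_{2} + D) f = (1/4)x^2 + (17/2)x + 21/2


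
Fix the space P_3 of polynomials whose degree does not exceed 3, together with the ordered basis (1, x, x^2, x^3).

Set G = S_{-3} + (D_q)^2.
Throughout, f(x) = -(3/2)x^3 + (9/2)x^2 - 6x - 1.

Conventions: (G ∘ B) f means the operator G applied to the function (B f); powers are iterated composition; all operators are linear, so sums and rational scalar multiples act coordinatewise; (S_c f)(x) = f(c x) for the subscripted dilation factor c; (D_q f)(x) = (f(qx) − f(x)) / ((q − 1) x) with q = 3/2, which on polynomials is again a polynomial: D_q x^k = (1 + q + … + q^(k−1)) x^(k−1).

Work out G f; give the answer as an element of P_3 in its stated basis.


S_{-3} f = (81/2)x^3 + (81/2)x^2 + 18x - 1
D_q f = -(57/8)x^2 + (45/4)x - 6
D_q D_q f = -(285/16)x + 45/4
(S_{-3} + (D_q)^2) f = (81/2)x^3 + (81/2)x^2 + (3/16)x + 41/4

the image equals g(x) = (81/2)x^3 + (81/2)x^2 + (3/16)x + 41/4


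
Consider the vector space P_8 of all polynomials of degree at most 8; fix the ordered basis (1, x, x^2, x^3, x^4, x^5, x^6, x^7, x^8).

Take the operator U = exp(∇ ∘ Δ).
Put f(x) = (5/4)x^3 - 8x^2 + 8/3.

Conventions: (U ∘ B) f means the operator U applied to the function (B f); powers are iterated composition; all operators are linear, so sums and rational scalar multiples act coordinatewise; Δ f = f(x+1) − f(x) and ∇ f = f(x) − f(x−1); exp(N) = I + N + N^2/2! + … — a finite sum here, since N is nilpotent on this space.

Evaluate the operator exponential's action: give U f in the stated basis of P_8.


g(x) = (5/4)x^3 - 8x^2 + (15/2)x - 40/3

order-1 term: (15/2)x - 16
the series for exp(∇ ∘ Δ) f terminates at order 1
exp(∇ ∘ Δ) f = (5/4)x^3 - 8x^2 + (15/2)x - 40/3


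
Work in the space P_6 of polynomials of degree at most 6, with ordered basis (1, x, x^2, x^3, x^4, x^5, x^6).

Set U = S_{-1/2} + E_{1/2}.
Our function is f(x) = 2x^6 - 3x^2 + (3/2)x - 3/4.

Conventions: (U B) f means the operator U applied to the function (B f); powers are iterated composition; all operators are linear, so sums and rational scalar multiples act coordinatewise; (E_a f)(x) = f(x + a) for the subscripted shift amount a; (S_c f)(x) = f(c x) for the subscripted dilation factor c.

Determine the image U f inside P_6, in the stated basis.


S_{-1/2} f = (1/32)x^6 - (3/4)x^2 - (3/4)x - 3/4
E_{1/2} f = 2x^6 + 6x^5 + (15/2)x^4 + 5x^3 - (9/8)x^2 - (9/8)x - 23/32
(S_{-1/2} + E_{1/2}) f = (65/32)x^6 + 6x^5 + (15/2)x^4 + 5x^3 - (15/8)x^2 - (15/8)x - 47/32

the result is g(x) = (65/32)x^6 + 6x^5 + (15/2)x^4 + 5x^3 - (15/8)x^2 - (15/8)x - 47/32


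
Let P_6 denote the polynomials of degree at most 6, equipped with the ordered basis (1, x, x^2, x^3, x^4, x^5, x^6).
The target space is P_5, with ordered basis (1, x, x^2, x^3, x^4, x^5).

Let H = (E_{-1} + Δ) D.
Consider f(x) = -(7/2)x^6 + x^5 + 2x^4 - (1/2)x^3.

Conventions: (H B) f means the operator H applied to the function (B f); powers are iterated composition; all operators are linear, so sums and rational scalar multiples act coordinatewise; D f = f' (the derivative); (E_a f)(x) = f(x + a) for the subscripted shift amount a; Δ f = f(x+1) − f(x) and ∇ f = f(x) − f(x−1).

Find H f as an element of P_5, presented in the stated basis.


D f = -21x^5 + 5x^4 + 8x^3 - (3/2)x^2
E_{-1} D f = -21x^5 + 110x^4 - 222x^3 + (429/2)x^2 - 98x + 33/2
Δ D f = -105x^4 - 190x^3 - 156x^2 - 64x - 19/2
(E_{-1} + Δ) D f = -21x^5 + 5x^4 - 412x^3 + (117/2)x^2 - 162x + 7

the image equals g(x) = -21x^5 + 5x^4 - 412x^3 + (117/2)x^2 - 162x + 7


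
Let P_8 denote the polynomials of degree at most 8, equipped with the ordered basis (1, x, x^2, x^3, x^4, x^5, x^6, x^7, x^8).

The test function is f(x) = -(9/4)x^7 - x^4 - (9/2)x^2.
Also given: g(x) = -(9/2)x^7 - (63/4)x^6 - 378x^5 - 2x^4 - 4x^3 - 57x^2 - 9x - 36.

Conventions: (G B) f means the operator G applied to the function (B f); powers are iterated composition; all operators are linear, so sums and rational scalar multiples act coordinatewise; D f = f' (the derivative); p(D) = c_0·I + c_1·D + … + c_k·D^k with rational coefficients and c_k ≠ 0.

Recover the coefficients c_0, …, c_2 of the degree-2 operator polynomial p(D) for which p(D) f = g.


D^0 f = -(9/4)x^7 - x^4 - (9/2)x^2
D^1 f = -(63/4)x^6 - 4x^3 - 9x
D^2 f = -(189/2)x^5 - 12x^2 - 9
matching coefficients of g against c_0 f + c_1 Df + … from the top degree down determines the c_i
solution: c_0 = 2, c_1 = 1, c_2 = 4

c_0 = 2, c_1 = 1, c_2 = 4


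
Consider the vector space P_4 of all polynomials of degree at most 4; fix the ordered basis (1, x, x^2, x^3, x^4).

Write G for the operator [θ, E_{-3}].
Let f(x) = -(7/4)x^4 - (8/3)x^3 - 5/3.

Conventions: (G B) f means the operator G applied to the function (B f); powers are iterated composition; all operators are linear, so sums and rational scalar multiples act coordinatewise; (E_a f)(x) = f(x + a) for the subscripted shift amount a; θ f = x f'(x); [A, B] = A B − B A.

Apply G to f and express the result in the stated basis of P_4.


E_{-3} f = -(7/4)x^4 + (55/3)x^3 - (141/2)x^2 + 117x - 857/12
θ E_{-3} f = -7x^4 + 55x^3 - 141x^2 + 117x
θ f = -7x^4 - 8x^3
E_{-3} θ f = -7x^4 + 76x^3 - 306x^2 + 540x - 351
[θ, E_{-3}] f = -21x^3 + 165x^2 - 423x + 351

the image equals g(x) = -21x^3 + 165x^2 - 423x + 351


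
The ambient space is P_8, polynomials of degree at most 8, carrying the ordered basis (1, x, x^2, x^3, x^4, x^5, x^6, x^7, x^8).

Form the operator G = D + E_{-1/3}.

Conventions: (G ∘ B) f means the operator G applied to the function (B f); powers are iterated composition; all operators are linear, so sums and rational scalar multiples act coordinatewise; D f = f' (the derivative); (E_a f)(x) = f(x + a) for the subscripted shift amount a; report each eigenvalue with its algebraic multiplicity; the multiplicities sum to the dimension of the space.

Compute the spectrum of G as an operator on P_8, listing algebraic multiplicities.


λ = 1 (multiplicity 9)

image of 1: 1
image of x: x + 2/3
image of x^2: x^2 + (4/3)x + 1/9
image of x^3: x^3 + 2x^2 + (1/3)x - 1/27
image of x^4: x^4 + (8/3)x^3 + (2/3)x^2 - (4/27)x + 1/81
image of x^5: x^5 + (10/3)x^4 + (10/9)x^3 - (10/27)x^2 + (5/81)x - 1/243
image of x^6: x^6 + 4x^5 + (5/3)x^4 - (20/27)x^3 + (5/27)x^2 - (2/81)x + 1/729
image of x^7: x^7 + (14/3)x^6 + (7/3)x^5 - (35/27)x^4 + (35/81)x^3 - (7/81)x^2 + (7/729)x - 1/2187
image of x^8: x^8 + (16/3)x^7 + (28/9)x^6 - (56/27)x^5 + (70/81)x^4 - (56/243)x^3 + (28/729)x^2 - (8/2187)x + 1/6561
the matrix is upper triangular; its diagonal is (1, 1, 1, 1, 1, 1, 1, 1, 1)
for a triangular matrix the eigenvalues are the diagonal entries, with algebraic multiplicity their repetition count


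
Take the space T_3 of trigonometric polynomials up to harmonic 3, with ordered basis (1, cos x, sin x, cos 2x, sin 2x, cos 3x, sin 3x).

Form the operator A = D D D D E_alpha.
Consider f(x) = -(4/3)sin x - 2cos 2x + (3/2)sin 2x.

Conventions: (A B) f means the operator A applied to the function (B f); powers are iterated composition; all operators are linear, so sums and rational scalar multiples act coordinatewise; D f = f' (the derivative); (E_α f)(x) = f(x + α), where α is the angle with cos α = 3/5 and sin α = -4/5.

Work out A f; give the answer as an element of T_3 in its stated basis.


E_alpha f = (16/15)cos x - (4/5)sin x - (22/25)cos 2x - (117/50)sin 2x
D E_alpha f = -(4/5)cos x - (16/15)sin x - (117/25)cos 2x + (44/25)sin 2x
D D E_alpha f = -(16/15)cos x + (4/5)sin x + (88/25)cos 2x + (234/25)sin 2x
D (D D) E_alpha f = (4/5)cos x + (16/15)sin x + (468/25)cos 2x - (176/25)sin 2x
D D (D D) E_alpha f = (16/15)cos x - (4/5)sin x - (352/25)cos 2x - (936/25)sin 2x

g(x) = (16/15)cos x - (4/5)sin x - (352/25)cos 2x - (936/25)sin 2x


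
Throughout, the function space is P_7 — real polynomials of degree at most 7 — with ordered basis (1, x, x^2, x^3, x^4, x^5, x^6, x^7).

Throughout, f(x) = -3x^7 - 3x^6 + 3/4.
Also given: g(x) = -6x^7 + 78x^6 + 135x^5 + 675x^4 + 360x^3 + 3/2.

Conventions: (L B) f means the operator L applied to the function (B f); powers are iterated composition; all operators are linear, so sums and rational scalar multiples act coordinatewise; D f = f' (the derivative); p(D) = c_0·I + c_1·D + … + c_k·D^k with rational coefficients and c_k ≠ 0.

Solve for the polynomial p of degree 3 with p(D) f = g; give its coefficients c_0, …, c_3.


c_0 = 2, c_1 = -4, c_2 = -1/2, c_3 = -1

D^0 f = -3x^7 - 3x^6 + 3/4
D^1 f = -21x^6 - 18x^5
D^2 f = -126x^5 - 90x^4
D^3 f = -630x^4 - 360x^3
matching coefficients of g against c_0 f + c_1 Df + … from the top degree down determines the c_i
solution: c_0 = 2, c_1 = -4, c_2 = -1/2, c_3 = -1


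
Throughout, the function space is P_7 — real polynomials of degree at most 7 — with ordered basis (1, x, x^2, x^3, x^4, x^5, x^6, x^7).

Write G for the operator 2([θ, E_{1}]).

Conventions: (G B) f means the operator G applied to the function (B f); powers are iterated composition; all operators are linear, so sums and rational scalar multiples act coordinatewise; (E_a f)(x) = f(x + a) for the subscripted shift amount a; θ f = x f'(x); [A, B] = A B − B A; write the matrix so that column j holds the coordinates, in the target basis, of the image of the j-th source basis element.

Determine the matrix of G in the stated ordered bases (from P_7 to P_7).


the matrix is [[0, -2, -4, -6, -8, -10, -12, -14]; [0, 0, -4, -12, -24, -40, -60, -84]; [0, 0, 0, -6, -24, -60, -120, -210]; [0, 0, 0, 0, -8, -40, -120, -280]; [0, 0, 0, 0, 0, -10, -60, -210]; [0, 0, 0, 0, 0, 0, -12, -84]; [0, 0, 0, 0, 0, 0, 0, -14]; [0, 0, 0, 0, 0, 0, 0, 0]] (rows listed top to bottom)

image of 1: 0
image of x: -2
image of x^2: -4x - 4
image of x^3: -6x^2 - 12x - 6
image of x^4: -8x^3 - 24x^2 - 24x - 8
image of x^5: -10x^4 - 40x^3 - 60x^2 - 40x - 10
image of x^6: -12x^5 - 60x^4 - 120x^3 - 120x^2 - 60x - 12
image of x^7: -14x^6 - 84x^5 - 210x^4 - 280x^3 - 210x^2 - 84x - 14
each image's coordinates form column j of the matrix


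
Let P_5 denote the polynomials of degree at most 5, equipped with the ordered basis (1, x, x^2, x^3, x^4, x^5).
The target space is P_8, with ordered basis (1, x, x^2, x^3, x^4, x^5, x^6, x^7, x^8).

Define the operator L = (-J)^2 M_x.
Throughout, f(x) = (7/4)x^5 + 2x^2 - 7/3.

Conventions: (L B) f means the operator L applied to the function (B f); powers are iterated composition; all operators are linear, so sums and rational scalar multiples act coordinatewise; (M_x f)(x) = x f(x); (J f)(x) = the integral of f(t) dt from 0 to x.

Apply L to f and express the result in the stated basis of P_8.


the image equals g(x) = (1/32)x^8 + (1/10)x^5 - (7/18)x^3

M_x f = (7/4)x^6 + 2x^3 - (7/3)x
J M_x f = (1/4)x^7 + (1/2)x^4 - (7/6)x^2
(-J) M_x f = -(1/4)x^7 - (1/2)x^4 + (7/6)x^2
J (-J) M_x f = -(1/32)x^8 - (1/10)x^5 + (7/18)x^3
(-J) (-J) M_x f = (1/32)x^8 + (1/10)x^5 - (7/18)x^3


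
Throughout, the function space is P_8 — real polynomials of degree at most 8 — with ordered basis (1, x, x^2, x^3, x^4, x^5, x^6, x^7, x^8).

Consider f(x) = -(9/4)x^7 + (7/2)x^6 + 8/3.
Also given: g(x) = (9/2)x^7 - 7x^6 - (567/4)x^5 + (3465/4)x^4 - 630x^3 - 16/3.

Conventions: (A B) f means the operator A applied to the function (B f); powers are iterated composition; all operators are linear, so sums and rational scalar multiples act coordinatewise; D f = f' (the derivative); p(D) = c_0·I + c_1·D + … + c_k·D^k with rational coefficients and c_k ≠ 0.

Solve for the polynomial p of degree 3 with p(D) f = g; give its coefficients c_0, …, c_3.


D^0 f = -(9/4)x^7 + (7/2)x^6 + 8/3
D^1 f = -(63/4)x^6 + 21x^5
D^2 f = -(189/2)x^5 + 105x^4
D^3 f = -(945/2)x^4 + 420x^3
matching coefficients of g against c_0 f + c_1 Df + … from the top degree down determines the c_i
solution: c_0 = -2, c_1 = 0, c_2 = 3/2, c_3 = -3/2

c_0 = -2, c_1 = 0, c_2 = 3/2, c_3 = -3/2


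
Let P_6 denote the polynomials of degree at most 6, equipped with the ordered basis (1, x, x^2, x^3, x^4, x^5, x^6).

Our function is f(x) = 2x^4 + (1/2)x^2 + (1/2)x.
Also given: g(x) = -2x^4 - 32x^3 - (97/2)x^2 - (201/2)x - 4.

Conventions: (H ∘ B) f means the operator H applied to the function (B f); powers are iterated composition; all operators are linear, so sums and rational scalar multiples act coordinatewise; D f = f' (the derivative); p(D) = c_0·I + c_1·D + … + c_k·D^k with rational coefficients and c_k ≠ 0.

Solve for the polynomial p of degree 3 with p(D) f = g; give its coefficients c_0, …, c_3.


D^0 f = 2x^4 + (1/2)x^2 + (1/2)x
D^1 f = 8x^3 + x + 1/2
D^2 f = 24x^2 + 1
D^3 f = 48x
matching coefficients of g against c_0 f + c_1 Df + … from the top degree down determines the c_i
solution: c_0 = -1, c_1 = -4, c_2 = -2, c_3 = -2

c_0 = -1, c_1 = -4, c_2 = -2, c_3 = -2


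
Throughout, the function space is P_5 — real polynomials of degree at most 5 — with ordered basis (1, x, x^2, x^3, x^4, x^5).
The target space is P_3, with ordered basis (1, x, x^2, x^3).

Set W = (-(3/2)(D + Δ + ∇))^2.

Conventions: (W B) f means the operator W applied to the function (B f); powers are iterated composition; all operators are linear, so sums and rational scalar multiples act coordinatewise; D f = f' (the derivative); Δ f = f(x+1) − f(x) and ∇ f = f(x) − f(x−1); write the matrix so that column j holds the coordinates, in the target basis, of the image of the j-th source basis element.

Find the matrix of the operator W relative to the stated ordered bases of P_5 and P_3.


the matrix is [[0, 0, 81/2, 0, 108, 0]; [0, 0, 0, 243/2, 0, 540]; [0, 0, 0, 0, 243, 0]; [0, 0, 0, 0, 0, 405]] (rows listed top to bottom)

image of 1: 0
image of x: 0
image of x^2: 81/2
image of x^3: (243/2)x
image of x^4: 243x^2 + 108
image of x^5: 405x^3 + 540x
each image's coordinates form column j of the matrix


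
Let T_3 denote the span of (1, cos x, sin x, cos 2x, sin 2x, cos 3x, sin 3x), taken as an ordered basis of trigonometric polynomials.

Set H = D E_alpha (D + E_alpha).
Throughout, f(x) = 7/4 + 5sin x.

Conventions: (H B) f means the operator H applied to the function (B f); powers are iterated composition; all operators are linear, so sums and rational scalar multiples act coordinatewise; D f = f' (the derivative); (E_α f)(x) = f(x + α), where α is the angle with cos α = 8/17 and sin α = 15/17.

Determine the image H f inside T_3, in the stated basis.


the result is g(x) = -(2080/289)cos x - (1880/289)sin x

D f = 5cos x
E_alpha f = 7/4 + (75/17)cos x + (40/17)sin x
(D + E_alpha) f = 7/4 + (160/17)cos x + (40/17)sin x
E_alpha (D + E_alpha) f = 7/4 + (1880/289)cos x - (2080/289)sin x
D E_alpha (D + E_alpha) f = -(2080/289)cos x - (1880/289)sin x


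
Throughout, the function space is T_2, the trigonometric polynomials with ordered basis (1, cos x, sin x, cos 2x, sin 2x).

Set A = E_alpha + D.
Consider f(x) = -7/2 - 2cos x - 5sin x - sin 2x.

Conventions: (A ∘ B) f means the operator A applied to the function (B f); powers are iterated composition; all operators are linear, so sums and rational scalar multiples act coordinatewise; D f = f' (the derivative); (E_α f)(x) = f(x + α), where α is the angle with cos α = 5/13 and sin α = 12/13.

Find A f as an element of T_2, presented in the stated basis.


the result is g(x) = -7/2 - (135/13)cos x + (25/13)sin x - (458/169)cos 2x + (119/169)sin 2x

E_alpha f = -7/2 - (70/13)cos x - (1/13)sin x - (120/169)cos 2x + (119/169)sin 2x
D f = -5cos x + 2sin x - 2cos 2x
(E_alpha + D) f = -7/2 - (135/13)cos x + (25/13)sin x - (458/169)cos 2x + (119/169)sin 2x


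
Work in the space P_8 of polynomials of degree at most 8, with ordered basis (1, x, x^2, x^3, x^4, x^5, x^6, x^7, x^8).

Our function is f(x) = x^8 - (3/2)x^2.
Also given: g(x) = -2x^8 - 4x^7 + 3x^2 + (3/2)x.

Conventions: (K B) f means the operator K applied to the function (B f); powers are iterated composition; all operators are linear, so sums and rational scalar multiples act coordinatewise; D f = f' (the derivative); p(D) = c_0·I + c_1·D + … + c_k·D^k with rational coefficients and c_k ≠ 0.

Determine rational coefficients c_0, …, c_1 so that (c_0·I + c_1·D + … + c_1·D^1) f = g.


D^0 f = x^8 - (3/2)x^2
D^1 f = 8x^7 - 3x
matching coefficients of g against c_0 f + c_1 Df + … from the top degree down determines the c_i
solution: c_0 = -2, c_1 = -1/2

c_0 = -2, c_1 = -1/2


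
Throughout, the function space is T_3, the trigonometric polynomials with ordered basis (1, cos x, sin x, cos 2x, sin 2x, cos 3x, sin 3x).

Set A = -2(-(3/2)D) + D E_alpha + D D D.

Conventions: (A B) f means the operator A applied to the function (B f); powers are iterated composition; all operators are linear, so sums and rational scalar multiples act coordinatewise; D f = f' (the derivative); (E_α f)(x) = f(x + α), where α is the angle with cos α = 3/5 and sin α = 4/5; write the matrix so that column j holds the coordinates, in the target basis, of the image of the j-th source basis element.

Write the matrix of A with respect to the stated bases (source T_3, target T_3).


image of 1: 0
image of cos x: -(4/5)cos x - (13/5)sin x
image of sin x: (13/5)cos x - (4/5)sin x
image of cos 2x: -(48/25)cos 2x + (64/25)sin 2x
image of sin 2x: -(64/25)cos 2x - (48/25)sin 2x
image of cos 3x: -(132/125)cos 3x + (2601/125)sin 3x
image of sin 3x: -(2601/125)cos 3x - (132/125)sin 3x
each image's coordinates form column j of the matrix

the matrix is [[0, 0, 0, 0, 0, 0, 0]; [0, -4/5, 13/5, 0, 0, 0, 0]; [0, -13/5, -4/5, 0, 0, 0, 0]; [0, 0, 0, -48/25, -64/25, 0, 0]; [0, 0, 0, 64/25, -48/25, 0, 0]; [0, 0, 0, 0, 0, -132/125, -2601/125]; [0, 0, 0, 0, 0, 2601/125, -132/125]] (rows listed top to bottom)


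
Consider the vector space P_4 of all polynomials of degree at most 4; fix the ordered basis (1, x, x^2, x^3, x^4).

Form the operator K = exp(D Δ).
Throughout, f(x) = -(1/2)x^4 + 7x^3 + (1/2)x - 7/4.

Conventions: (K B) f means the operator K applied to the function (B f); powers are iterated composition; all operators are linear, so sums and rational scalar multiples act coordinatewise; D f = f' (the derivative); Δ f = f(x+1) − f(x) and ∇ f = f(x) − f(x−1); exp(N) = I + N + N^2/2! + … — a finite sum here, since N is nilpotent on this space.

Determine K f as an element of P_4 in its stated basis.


g(x) = -(1/2)x^4 + 7x^3 - 6x^2 + (73/2)x + 45/4

order-1 term: -6x^2 + 36x + 19
order-2 term: -6
the series for exp(D Δ) f terminates at order 2
exp(D Δ) f = -(1/2)x^4 + 7x^3 - 6x^2 + (73/2)x + 45/4


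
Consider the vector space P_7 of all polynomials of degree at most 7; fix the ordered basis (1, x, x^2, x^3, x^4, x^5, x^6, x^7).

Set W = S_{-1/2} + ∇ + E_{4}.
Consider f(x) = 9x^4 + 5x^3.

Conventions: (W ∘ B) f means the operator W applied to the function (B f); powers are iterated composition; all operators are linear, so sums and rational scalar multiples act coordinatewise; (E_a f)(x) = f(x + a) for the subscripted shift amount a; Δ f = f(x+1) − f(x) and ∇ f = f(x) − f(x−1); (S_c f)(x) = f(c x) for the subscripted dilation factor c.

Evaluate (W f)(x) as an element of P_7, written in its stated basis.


S_{-1/2} f = (9/16)x^4 - (5/8)x^3
∇ f = 36x^3 - 39x^2 + 21x - 4
E_{4} f = 9x^4 + 149x^3 + 924x^2 + 2544x + 2624
(S_{-1/2} + ∇ + E_{4}) f = (153/16)x^4 + (1475/8)x^3 + 885x^2 + 2565x + 2620

g(x) = (153/16)x^4 + (1475/8)x^3 + 885x^2 + 2565x + 2620
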